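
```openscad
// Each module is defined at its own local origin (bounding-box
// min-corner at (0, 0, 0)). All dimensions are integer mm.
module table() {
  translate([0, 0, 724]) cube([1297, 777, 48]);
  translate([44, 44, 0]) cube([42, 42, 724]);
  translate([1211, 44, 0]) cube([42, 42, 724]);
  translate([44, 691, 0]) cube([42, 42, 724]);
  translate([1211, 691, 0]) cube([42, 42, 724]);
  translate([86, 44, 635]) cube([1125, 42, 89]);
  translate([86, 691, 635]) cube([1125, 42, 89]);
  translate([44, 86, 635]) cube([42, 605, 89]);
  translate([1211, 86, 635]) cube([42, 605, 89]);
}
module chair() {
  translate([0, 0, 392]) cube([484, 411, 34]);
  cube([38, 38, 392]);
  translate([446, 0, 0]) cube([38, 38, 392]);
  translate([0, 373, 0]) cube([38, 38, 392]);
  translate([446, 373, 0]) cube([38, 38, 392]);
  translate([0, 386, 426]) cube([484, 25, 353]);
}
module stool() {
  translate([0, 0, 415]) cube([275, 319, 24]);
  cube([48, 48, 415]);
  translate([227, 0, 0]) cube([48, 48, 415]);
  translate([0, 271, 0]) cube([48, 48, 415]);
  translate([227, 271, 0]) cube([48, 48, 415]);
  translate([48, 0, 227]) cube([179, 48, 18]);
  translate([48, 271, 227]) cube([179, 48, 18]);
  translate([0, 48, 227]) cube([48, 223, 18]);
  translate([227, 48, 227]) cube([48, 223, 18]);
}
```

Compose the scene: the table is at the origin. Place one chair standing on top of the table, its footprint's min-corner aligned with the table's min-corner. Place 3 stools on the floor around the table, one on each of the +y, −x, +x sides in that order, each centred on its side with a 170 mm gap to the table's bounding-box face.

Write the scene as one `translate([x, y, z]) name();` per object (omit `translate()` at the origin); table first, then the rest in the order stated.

table();
translate([0, 0, 772]) chair();
translate([511, 947, 0]) stool();
translate([-445, 229, 0]) stool();
translate([1467, 229, 0]) stool();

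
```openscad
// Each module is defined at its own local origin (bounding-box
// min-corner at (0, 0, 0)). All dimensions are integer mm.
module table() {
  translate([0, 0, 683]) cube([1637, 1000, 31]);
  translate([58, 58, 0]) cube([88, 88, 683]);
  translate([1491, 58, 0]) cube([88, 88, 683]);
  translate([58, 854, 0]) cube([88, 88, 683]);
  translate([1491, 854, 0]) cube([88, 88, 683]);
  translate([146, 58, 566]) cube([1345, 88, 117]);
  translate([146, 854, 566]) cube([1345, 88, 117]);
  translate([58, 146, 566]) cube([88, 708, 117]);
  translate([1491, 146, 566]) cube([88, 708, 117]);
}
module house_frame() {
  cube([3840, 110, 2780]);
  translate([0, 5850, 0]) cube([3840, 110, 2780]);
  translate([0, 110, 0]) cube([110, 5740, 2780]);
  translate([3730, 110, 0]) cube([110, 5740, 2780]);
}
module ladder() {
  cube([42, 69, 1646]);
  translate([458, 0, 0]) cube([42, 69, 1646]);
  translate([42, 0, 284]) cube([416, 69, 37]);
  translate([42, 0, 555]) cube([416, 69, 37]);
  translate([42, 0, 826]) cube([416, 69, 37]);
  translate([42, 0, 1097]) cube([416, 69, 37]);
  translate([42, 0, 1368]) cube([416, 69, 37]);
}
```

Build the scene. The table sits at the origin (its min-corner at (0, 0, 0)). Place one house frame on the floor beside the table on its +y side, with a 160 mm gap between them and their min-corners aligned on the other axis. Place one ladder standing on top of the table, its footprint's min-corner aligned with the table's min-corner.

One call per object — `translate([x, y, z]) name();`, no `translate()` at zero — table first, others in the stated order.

table();
translate([0, 1160, 0]) house_frame();
translate([0, 0, 714]) ladder();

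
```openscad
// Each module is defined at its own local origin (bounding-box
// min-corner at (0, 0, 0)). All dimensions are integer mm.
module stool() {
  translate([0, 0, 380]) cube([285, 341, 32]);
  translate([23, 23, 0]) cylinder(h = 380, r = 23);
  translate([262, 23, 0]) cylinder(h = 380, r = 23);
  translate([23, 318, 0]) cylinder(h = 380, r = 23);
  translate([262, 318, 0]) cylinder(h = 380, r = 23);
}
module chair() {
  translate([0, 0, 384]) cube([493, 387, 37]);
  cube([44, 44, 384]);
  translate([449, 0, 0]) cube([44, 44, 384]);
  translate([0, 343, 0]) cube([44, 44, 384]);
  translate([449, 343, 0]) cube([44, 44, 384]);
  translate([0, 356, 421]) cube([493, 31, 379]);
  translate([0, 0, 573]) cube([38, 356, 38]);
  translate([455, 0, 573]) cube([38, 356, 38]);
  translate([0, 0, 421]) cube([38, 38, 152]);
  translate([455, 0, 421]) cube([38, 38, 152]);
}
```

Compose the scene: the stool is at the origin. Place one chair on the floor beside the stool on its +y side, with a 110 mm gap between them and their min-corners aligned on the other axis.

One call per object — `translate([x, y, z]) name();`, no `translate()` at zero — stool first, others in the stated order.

stool();
translate([0, 451, 0]) chair();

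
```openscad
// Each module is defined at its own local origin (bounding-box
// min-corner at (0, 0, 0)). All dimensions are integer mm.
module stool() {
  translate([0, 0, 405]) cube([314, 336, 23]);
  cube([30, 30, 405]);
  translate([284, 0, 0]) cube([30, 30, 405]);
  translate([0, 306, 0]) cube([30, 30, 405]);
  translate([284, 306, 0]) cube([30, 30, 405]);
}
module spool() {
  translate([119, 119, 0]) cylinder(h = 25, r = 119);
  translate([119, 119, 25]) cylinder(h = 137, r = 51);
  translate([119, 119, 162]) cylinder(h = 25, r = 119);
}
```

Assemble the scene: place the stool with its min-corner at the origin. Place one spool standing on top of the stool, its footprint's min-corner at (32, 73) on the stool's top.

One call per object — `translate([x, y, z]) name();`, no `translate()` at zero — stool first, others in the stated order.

stool();
translate([32, 73, 428]) spool();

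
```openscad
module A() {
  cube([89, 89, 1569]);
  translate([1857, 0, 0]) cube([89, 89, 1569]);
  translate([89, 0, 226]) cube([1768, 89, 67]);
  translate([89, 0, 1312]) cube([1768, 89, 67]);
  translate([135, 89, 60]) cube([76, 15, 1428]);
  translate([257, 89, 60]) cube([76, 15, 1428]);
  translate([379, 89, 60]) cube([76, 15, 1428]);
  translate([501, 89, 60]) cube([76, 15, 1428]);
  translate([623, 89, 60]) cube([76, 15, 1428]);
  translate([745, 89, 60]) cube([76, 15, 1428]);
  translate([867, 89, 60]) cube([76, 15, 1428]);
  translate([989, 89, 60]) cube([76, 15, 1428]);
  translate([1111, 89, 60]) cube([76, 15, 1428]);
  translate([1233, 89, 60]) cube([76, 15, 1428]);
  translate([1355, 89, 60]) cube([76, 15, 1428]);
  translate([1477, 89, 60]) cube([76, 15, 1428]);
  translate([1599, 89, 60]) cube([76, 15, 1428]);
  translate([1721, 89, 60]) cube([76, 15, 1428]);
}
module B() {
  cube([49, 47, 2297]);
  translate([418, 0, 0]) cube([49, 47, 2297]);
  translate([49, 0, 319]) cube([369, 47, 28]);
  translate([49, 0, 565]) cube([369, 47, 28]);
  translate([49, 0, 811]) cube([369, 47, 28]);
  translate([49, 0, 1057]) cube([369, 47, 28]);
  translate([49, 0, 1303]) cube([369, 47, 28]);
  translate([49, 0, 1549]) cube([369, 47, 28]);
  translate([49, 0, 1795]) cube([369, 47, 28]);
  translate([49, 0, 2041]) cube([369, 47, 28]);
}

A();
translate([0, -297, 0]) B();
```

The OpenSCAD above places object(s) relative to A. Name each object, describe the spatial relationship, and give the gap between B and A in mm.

A is a fence section. B is a ladder. The ladder is on the floor beside the fence section on its −y side. The gap between the ladder and the fence section is 250 mm.

The ladder's nearest face is 250 mm from the fence section's −y face.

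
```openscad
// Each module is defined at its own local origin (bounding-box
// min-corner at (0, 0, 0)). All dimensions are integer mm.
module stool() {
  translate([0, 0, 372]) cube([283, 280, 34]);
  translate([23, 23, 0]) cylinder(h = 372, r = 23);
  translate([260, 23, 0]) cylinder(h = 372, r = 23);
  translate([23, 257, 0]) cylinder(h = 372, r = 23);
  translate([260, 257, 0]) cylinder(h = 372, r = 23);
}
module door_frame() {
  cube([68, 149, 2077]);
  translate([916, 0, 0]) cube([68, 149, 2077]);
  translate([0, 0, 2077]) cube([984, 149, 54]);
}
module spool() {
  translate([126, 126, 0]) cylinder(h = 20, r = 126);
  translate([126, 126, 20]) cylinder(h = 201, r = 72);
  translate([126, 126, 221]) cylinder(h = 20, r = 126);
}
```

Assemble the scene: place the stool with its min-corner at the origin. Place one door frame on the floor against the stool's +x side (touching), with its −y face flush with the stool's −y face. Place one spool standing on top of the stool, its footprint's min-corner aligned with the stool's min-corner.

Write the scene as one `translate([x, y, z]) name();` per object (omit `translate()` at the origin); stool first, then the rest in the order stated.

stool();
translate([283, 0, 0]) door_frame();
translate([0, 0, 406]) spool();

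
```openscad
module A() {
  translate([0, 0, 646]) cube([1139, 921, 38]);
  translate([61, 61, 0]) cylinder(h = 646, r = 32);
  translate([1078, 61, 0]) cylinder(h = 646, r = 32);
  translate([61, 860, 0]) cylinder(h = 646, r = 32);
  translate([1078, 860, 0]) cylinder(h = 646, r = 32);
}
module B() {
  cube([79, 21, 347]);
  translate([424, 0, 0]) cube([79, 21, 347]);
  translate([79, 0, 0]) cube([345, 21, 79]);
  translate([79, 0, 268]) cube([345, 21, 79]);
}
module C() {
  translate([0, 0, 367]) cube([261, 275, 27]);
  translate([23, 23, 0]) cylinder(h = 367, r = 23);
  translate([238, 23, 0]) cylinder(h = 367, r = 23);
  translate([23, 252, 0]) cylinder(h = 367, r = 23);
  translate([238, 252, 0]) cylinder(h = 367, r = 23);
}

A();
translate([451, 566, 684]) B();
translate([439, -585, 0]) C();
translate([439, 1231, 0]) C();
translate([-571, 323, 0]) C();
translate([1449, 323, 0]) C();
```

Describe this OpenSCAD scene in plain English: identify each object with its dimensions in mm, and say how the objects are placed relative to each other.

A is a table: top 1139 mm (x) × 921 mm (y), 38 mm thick, upper face at z = 684 mm, on four round legs of 64 mm diameter, each leg's bounding box inset 29 mm from the nearest pair of top edges, running from z = 0 to the bottom of the top.

B is a picture frame with a 345×189 mm rectangular opening (x by z) and a uniform 79 mm border on every side. Frame depth is 21 mm along y. It is built from two vertical stiles running the full outside height and two horizontal rails spanning the gap between the stiles.

C is a simple wooden stool: a rectangular seat 261 mm (x) by 275 mm (y), 27 mm thick, top face at z = 394 mm, on four round legs, each 46 mm in diameter. The legs rest on z = 0, each leg's axis is inset half a diameter from the nearest pair of seat edges (so the leg's bounding box is flush with the corner).

The picture frame is on top of the table. Four stools sit around the table at the −y, +y, −x, +x sides.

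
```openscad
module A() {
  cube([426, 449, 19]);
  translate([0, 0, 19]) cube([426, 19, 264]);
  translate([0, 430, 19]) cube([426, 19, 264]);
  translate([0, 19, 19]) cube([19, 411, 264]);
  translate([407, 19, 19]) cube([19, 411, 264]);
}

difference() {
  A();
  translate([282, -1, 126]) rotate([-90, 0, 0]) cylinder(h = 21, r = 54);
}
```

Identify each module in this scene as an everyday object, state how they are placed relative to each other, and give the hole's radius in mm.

A is an open box. The open box has a circular hole through its front wall. The hole's radius is 54 mm.

The subtracted cylinder has r = 54 mm.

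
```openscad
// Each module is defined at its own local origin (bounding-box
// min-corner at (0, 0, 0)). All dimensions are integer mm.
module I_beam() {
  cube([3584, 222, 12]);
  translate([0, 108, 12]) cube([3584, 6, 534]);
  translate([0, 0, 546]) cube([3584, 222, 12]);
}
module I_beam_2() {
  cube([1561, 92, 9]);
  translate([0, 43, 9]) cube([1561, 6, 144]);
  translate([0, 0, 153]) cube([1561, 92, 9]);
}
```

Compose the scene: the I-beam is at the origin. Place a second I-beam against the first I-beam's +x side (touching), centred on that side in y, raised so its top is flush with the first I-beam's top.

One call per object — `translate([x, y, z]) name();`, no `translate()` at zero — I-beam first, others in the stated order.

I_beam();
translate([3584, 65, 396]) I_beam_2();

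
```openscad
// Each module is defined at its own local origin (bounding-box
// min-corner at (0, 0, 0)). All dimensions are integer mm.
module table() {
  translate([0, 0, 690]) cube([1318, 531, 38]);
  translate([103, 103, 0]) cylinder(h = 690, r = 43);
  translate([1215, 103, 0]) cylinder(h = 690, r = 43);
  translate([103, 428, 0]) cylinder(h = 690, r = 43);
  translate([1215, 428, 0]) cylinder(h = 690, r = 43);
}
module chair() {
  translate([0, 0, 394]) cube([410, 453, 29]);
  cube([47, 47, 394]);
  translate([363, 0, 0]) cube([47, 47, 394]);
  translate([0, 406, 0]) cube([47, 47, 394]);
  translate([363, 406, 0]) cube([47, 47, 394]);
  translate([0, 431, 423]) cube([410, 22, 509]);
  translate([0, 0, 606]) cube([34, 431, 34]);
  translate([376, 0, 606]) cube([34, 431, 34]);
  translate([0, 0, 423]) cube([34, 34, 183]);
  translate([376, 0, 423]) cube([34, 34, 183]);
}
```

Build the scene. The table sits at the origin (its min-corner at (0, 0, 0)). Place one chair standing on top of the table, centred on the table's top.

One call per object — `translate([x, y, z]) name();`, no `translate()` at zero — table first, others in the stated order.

table();
translate([454, 39, 728]) chair();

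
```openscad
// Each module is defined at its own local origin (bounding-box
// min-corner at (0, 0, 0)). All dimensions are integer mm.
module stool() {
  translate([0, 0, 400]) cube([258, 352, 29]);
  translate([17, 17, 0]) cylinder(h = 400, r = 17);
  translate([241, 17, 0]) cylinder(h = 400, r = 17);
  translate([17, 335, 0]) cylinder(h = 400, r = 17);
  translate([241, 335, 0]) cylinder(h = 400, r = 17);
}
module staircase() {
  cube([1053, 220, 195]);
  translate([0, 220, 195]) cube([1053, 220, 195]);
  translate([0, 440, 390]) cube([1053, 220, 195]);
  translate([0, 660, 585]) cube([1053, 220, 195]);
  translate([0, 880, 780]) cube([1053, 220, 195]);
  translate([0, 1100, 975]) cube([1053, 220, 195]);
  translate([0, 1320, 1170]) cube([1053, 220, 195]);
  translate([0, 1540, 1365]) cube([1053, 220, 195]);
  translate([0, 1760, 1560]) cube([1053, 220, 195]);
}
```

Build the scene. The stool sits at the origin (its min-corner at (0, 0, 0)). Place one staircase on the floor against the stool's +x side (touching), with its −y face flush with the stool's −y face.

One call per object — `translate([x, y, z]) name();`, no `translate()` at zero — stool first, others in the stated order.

stool();
translate([258, 0, 0]) staircase();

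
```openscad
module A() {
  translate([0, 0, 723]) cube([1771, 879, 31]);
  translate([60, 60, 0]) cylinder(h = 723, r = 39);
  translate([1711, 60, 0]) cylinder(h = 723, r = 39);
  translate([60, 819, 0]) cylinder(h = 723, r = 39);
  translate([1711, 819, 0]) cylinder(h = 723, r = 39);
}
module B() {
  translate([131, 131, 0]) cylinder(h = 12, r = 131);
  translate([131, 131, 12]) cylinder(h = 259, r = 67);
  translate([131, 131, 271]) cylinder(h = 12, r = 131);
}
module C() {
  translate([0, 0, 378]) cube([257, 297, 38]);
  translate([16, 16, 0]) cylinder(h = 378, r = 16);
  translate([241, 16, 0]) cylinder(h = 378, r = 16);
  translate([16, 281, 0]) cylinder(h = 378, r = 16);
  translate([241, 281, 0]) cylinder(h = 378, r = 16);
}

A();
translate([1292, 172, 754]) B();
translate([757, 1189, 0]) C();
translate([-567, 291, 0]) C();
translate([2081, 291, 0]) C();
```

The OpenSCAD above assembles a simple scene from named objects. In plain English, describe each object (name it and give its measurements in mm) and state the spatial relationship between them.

A is a rectangular dining table. The top is 1771×879×31 mm with its upper surface at z = 754 mm. It stands on four round legs of 78 mm diameter, each leg's bounding box inset 21 mm from the nearest pair of top edges, running from the floor to the underside of the top.

B is a spool: two coaxial disc flanges of radius 131 mm and thickness 12 mm, joined by a core cylinder of radius 67 mm and height 259 mm. The lower flange rests on z = 0 and the three cylinders share a vertical axis.

C is a simple wooden stool: a rectangular seat 257 mm (x) by 297 mm (y), 38 mm thick, top face at z = 416 mm, on four round legs, each 32 mm in diameter. The legs rest on z = 0, each leg's axis is inset half a diameter from the nearest pair of seat edges (so the leg's bounding box is flush with the corner).

The spool is on top of the table. Three stools sit around the table at the +y, −x, +x sides.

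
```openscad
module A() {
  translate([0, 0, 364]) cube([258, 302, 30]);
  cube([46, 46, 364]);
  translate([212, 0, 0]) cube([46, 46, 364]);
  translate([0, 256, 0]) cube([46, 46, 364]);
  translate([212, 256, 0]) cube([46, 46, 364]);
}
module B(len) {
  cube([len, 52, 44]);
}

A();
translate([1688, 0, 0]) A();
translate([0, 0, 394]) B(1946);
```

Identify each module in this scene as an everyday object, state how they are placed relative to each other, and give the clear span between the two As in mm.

Second stool starts at x = 1688; first ends at x = 258; clear span = 1688 − 258 = 1430 mm.

A is a stool. B is a beam. A beam spans the tops of two stools. The clear span between the two stools is 1430 mm.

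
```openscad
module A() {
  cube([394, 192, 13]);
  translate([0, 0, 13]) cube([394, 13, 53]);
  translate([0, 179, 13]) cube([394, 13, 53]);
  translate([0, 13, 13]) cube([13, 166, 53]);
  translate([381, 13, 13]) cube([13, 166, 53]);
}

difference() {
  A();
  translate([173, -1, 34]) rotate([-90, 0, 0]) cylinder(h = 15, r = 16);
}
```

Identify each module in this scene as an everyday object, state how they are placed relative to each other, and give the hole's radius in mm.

The subtracted cylinder has r = 16 mm.

A is an open box. The open box has a circular hole through its front wall. The hole's radius is 16 mm.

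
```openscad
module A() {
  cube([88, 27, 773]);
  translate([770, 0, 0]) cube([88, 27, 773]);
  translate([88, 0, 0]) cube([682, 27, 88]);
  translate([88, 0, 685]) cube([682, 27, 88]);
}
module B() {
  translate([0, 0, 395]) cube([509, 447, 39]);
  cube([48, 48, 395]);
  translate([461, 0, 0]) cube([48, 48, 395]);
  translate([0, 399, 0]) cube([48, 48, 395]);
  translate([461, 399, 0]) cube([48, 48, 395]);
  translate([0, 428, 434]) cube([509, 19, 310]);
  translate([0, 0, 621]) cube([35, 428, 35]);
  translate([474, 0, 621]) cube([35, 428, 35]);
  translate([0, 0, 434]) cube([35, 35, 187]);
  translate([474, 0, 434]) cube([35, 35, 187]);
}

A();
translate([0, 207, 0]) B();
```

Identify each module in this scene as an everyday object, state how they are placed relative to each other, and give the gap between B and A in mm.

A is a picture frame. B is a chair. The chair is on the floor beside the picture frame on its +y side. The gap between the chair and the picture frame is 180 mm.

The chair's nearest face is 180 mm from the picture frame's +y face.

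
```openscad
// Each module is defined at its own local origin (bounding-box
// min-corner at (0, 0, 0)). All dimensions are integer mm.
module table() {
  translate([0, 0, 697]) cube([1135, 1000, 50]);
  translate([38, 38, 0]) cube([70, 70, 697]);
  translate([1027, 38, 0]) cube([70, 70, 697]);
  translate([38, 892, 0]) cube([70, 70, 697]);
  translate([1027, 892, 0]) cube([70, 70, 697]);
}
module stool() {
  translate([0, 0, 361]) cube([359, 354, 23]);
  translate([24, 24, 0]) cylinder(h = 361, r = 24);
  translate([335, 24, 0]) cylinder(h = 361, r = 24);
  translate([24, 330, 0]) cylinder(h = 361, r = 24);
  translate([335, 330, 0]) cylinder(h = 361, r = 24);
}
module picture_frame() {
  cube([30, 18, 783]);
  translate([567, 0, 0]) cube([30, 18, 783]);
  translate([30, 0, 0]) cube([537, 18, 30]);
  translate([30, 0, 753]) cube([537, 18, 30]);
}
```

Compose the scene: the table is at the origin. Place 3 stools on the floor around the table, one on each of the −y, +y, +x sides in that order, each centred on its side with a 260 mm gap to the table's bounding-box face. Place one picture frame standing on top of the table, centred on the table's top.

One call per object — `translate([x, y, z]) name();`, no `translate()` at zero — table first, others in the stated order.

table();
translate([388, -614, 0]) stool();
translate([388, 1260, 0]) stool();
translate([1395, 323, 0]) stool();
translate([269, 491, 747]) picture_frame();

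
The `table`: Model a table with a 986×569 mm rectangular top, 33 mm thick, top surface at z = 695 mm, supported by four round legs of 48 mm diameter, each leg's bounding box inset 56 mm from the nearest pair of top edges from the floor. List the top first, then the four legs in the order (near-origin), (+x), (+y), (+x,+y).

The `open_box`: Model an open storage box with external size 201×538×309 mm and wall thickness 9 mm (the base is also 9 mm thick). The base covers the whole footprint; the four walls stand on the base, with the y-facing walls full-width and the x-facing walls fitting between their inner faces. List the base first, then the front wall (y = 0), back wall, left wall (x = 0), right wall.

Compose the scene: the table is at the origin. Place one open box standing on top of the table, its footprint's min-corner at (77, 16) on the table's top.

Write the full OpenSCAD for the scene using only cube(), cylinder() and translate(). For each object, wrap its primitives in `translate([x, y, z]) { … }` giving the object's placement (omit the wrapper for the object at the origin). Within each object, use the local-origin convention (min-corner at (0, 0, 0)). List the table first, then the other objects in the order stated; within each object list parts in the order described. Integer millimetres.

translate([0, 0, 662]) cube([986, 569, 33]);
translate([80, 80, 0]) cylinder(h = 662, r = 24);
translate([906, 80, 0]) cylinder(h = 662, r = 24);
translate([80, 489, 0]) cylinder(h = 662, r = 24);
translate([906, 489, 0]) cylinder(h = 662, r = 24);
translate([77, 16, 695]) {
  cube([201, 538, 9]);
  translate([0, 0, 9]) cube([201, 9, 300]);
  translate([0, 529, 9]) cube([201, 9, 300]);
  translate([0, 9, 9]) cube([9, 520, 300]);
  translate([192, 9, 9]) cube([9, 520, 300]);
}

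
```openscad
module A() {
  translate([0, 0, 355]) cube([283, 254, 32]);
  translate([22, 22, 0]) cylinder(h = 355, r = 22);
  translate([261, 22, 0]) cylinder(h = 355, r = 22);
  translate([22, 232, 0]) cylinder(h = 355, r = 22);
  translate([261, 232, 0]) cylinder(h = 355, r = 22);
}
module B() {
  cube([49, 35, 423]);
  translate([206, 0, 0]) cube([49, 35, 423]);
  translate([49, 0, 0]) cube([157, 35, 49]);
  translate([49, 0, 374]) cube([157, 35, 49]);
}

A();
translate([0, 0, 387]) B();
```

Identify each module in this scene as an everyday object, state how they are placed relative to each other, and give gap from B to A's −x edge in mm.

The picture frame's min-x is at 0; the stool's min-x is 0; gap = 0 mm.

A is a stool. B is a picture frame. The picture frame is on top of the stool. The gap from the picture frame to the stool's −x edge is 0 mm.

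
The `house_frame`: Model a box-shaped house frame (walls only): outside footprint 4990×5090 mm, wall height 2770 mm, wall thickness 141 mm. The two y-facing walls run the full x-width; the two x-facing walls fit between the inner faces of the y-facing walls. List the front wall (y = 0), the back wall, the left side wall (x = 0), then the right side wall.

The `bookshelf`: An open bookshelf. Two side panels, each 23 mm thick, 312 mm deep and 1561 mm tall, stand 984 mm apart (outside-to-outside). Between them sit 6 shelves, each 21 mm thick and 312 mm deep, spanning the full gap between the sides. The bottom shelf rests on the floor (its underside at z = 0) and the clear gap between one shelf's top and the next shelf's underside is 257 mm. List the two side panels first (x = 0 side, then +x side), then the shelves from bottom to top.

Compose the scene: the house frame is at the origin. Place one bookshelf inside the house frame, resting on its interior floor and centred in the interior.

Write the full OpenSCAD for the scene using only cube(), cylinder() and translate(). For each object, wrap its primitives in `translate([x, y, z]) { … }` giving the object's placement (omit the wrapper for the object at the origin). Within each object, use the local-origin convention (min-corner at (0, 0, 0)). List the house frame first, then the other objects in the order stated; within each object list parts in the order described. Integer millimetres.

cube([4990, 141, 2770]);
translate([0, 4949, 0]) cube([4990, 141, 2770]);
translate([0, 141, 0]) cube([141, 4808, 2770]);
translate([4849, 141, 0]) cube([141, 4808, 2770]);
translate([2003, 2389, 0]) {
  cube([23, 312, 1561]);
  translate([961, 0, 0]) cube([23, 312, 1561]);
  translate([23, 0, 0]) cube([938, 312, 21]);
  translate([23, 0, 278]) cube([938, 312, 21]);
  translate([23, 0, 556]) cube([938, 312, 21]);
  translate([23, 0, 834]) cube([938, 312, 21]);
  translate([23, 0, 1112]) cube([938, 312, 21]);
  translate([23, 0, 1390]) cube([938, 312, 21]);
}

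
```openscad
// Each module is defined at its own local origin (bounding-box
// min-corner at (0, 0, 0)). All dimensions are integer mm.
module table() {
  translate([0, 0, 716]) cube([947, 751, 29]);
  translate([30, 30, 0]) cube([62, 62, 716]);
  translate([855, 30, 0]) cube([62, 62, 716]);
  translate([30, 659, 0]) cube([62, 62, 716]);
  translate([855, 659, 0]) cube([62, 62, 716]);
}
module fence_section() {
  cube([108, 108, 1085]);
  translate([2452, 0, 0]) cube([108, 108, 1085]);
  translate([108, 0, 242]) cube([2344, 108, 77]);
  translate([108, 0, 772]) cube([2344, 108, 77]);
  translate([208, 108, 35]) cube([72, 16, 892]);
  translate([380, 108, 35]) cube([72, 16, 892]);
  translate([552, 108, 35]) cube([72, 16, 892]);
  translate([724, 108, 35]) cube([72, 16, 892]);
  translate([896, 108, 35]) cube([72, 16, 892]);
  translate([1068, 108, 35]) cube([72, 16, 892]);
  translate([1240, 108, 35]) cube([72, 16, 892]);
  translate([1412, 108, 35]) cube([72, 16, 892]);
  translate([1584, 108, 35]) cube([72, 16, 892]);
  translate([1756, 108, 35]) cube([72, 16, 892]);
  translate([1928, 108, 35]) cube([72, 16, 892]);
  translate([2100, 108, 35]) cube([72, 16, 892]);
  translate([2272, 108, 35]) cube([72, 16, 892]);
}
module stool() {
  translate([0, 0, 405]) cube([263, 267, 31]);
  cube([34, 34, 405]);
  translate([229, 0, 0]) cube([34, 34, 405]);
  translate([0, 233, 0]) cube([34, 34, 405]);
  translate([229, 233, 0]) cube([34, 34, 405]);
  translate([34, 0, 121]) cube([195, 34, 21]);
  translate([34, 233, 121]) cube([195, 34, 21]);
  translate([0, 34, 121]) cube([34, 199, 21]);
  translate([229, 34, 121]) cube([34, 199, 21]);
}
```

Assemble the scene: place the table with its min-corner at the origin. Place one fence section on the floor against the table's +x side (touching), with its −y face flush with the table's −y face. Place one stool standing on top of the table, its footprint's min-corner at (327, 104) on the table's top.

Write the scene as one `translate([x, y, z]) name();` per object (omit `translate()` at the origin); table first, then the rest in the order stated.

table();
translate([947, 0, 0]) fence_section();
translate([327, 104, 745]) stool();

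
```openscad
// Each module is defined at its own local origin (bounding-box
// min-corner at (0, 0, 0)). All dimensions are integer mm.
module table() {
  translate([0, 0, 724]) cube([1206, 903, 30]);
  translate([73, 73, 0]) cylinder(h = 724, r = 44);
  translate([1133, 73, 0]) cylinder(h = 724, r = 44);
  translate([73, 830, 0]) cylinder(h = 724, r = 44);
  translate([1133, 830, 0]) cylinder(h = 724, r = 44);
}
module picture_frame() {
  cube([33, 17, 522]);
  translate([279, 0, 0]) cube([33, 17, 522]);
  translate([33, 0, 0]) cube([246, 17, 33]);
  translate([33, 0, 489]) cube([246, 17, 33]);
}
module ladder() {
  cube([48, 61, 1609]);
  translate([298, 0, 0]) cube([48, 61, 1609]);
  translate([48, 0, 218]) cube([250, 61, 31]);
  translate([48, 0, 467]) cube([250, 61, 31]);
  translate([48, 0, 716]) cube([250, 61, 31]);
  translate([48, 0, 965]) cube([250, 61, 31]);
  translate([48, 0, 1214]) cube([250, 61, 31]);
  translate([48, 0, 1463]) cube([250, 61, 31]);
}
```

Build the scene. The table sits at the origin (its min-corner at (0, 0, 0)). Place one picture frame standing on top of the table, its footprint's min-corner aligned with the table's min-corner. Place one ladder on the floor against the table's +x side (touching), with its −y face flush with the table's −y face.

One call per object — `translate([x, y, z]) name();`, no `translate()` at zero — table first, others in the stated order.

table();
translate([0, 0, 754]) picture_frame();
translate([1206, 0, 0]) ladder();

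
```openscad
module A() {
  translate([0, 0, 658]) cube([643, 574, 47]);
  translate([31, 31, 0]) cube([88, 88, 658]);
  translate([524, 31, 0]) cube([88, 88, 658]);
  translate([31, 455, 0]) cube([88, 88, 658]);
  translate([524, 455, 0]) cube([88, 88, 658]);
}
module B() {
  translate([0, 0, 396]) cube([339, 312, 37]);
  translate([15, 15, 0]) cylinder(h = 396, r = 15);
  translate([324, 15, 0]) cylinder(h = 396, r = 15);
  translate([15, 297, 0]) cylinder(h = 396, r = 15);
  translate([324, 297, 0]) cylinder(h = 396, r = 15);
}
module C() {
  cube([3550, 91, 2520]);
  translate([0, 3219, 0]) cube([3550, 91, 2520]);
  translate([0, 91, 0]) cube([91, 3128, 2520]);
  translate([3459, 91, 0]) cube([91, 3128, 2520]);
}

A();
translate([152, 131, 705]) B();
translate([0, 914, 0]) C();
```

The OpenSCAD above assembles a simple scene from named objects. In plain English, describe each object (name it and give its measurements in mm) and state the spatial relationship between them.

A is a rectangular dining table. The top is 643×574×47 mm with its upper surface at z = 705 mm. It stands on four 88×88 mm square legs, each inset 31 mm from the nearest pair of top edges, running from the floor to the underside of the top.

B is a four-legged stool. The seat is a 339×312×37 mm slab whose top surface is at z = 433 mm; four round legs, each 30 mm in diameter, run from the floor (z = 0) to the underside of the seat, each leg's axis is inset half a diameter from the nearest pair of seat edges (so the leg's bounding box is flush with the corner).

C is the wall frame of a small rectangular building: four walls, each 2520 mm tall and 91 mm thick, enclosing a footprint 3550 mm (x) by 3310 mm (y) outside-to-outside, with no floor or roof. The front and back walls (the −y and +y sides) span the full width; the two side walls fit between them.

The stool is on top of the table, centred. The house frame is on the floor beside the table on its +y side.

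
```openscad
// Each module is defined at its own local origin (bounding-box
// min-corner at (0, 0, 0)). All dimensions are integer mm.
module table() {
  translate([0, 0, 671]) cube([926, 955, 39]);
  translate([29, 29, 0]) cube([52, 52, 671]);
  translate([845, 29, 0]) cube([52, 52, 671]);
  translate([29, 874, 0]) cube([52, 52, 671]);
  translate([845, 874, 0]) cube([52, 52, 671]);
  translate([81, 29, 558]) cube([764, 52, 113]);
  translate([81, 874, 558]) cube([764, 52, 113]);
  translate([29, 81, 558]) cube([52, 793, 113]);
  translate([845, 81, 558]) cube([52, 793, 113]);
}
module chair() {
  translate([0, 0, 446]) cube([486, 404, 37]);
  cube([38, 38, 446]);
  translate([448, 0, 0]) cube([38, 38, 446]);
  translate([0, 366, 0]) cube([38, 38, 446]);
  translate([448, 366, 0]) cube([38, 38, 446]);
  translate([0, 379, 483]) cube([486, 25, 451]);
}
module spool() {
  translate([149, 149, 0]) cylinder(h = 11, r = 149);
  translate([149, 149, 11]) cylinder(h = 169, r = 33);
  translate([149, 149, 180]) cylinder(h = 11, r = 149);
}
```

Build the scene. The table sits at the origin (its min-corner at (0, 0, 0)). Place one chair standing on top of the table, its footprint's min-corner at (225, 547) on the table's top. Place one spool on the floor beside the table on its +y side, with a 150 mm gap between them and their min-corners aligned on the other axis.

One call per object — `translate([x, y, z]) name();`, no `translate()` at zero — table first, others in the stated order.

table();
translate([225, 547, 710]) chair();
translate([0, 1105, 0]) spool();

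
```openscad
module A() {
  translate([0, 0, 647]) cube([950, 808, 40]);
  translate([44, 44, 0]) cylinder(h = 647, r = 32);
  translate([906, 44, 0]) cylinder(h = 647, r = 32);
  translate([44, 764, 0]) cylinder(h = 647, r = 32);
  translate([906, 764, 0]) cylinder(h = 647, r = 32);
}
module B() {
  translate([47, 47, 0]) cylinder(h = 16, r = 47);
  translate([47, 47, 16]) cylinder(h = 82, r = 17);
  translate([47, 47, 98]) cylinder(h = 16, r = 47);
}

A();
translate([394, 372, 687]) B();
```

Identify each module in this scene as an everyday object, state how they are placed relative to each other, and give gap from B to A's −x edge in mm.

A is a table. B is a spool. The spool is on top of the table. The gap from the spool to the table's −x edge is 394 mm.

The spool's min-x is at 394; the table's min-x is 0; gap = 394 mm.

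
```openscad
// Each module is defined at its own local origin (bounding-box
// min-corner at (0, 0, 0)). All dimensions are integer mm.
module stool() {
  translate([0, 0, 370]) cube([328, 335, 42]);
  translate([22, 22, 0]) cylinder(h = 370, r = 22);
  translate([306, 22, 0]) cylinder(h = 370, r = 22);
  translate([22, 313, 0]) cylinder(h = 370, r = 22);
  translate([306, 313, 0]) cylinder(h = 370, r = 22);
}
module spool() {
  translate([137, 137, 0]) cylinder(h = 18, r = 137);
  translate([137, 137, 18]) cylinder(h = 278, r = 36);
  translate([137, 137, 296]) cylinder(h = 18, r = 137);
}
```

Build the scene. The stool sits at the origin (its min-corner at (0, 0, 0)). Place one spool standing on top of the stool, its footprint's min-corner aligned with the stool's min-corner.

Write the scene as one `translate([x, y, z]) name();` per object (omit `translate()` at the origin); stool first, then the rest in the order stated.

stool();
translate([0, 0, 412]) spool();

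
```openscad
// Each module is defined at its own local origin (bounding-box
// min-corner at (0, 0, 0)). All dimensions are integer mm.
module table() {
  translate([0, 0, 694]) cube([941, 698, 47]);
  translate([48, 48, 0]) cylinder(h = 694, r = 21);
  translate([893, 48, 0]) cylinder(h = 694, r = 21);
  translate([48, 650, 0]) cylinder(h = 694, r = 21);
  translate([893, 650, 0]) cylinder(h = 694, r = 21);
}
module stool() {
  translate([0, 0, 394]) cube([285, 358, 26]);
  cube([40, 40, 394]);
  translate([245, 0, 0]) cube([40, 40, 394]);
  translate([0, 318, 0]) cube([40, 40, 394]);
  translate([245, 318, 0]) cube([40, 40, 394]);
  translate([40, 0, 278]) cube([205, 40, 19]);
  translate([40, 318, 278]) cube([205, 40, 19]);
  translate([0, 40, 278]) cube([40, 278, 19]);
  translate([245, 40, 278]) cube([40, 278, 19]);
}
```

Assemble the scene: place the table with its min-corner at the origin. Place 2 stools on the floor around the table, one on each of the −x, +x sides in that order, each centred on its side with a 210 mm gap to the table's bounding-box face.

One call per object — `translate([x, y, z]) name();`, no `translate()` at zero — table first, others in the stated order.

table();
translate([-495, 170, 0]) stool();
translate([1151, 170, 0]) stool();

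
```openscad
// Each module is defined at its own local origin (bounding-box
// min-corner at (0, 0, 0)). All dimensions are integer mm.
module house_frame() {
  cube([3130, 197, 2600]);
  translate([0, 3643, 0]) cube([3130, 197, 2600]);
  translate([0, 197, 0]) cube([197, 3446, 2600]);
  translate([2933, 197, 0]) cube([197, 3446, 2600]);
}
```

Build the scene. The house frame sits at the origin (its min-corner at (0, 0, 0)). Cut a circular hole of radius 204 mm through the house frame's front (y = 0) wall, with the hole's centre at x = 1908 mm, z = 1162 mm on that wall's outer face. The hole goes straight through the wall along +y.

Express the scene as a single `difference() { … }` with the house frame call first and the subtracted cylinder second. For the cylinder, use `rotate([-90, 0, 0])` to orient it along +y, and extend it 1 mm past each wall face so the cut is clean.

difference() {
  house_frame();
  translate([1908, -1, 1162]) rotate([-90, 0, 0]) cylinder(h = 199, r = 204);
}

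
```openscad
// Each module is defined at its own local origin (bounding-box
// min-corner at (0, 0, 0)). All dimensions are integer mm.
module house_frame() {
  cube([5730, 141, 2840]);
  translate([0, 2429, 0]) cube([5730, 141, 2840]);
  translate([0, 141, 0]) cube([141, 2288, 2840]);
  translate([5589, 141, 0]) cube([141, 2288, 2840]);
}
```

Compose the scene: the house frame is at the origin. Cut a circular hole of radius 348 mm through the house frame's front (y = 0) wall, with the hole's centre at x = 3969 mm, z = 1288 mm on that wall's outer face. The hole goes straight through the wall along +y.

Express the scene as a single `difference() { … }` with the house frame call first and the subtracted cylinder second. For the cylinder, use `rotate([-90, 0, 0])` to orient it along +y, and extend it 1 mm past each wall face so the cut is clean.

difference() {
  house_frame();
  translate([3969, -1, 1288]) rotate([-90, 0, 0]) cylinder(h = 143, r = 348);
}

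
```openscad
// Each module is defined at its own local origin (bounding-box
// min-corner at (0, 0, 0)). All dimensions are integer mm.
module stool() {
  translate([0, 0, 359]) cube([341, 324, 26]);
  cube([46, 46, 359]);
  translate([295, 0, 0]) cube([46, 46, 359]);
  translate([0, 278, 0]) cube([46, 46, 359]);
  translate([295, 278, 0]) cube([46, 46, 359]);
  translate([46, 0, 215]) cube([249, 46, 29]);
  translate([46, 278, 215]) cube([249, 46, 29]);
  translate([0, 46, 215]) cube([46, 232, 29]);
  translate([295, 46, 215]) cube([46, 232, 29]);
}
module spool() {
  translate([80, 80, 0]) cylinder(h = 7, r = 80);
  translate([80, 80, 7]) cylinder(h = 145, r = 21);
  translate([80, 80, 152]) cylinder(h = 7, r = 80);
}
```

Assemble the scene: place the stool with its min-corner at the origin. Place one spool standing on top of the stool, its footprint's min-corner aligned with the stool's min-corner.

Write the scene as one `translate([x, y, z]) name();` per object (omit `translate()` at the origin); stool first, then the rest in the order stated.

stool();
translate([0, 0, 385]) spool();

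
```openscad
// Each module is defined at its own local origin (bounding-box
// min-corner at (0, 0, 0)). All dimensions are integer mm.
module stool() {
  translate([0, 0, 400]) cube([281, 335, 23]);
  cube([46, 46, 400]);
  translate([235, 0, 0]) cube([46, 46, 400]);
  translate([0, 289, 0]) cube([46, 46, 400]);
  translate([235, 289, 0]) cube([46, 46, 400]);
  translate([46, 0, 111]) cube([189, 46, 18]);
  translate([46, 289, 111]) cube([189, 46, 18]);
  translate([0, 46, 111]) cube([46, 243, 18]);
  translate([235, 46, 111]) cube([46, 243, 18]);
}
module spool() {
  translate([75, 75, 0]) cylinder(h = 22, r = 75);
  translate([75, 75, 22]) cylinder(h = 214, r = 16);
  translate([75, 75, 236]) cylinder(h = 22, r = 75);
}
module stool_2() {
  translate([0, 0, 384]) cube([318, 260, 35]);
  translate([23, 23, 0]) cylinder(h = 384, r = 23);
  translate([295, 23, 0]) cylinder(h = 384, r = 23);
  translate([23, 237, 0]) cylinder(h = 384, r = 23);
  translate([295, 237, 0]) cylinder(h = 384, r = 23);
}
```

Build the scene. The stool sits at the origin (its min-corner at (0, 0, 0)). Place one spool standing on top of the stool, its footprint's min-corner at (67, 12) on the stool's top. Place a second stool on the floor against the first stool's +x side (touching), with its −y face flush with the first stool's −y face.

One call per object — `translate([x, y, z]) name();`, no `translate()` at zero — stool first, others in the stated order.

stool();
translate([67, 12, 423]) spool();
translate([281, 0, 0]) stool_2();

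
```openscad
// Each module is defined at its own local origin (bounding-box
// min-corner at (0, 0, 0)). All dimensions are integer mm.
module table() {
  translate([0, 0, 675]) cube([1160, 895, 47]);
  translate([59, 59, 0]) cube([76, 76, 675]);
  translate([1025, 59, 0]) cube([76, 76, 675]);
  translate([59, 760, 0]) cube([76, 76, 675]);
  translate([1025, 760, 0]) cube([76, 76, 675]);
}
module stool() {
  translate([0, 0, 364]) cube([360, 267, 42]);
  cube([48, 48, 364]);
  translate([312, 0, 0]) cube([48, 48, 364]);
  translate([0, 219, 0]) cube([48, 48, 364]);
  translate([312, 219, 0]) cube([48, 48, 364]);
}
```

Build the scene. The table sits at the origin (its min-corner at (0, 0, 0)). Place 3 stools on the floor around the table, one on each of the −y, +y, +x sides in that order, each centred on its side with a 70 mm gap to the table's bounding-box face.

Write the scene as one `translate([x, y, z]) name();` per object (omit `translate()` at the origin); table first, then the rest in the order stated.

table();
translate([400, -337, 0]) stool();
translate([400, 965, 0]) stool();
translate([1230, 314, 0]) stool();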